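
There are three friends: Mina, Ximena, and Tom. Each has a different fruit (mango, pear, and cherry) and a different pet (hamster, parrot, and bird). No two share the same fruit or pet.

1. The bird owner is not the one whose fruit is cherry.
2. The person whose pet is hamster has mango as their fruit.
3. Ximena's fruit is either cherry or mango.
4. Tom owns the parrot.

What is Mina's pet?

bird

With clues 1–4, hamster and parrot are impossible for Mina's pet.
That leaves bird.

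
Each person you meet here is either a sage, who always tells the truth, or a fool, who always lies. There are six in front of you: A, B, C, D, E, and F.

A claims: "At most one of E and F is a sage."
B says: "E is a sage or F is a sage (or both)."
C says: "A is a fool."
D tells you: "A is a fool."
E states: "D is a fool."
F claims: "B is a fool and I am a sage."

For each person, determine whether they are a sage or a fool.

Consider A. Suppose A is a fool.
Then no assignment of the remaining roles makes every statement match its speaker's type — contradiction.
So A is a sage.
With that fixed, C's statement is false, so C is a fool.
With that fixed, D's statement is false, so D is a fool.
With that fixed, E's statement is true, so E is a sage.
With that fixed, B's statement is true, so B is a sage.
With that fixed, F's statement is false, so F is a fool.

A: sage, B: sage, C: fool, D: fool, E: sage, F: fool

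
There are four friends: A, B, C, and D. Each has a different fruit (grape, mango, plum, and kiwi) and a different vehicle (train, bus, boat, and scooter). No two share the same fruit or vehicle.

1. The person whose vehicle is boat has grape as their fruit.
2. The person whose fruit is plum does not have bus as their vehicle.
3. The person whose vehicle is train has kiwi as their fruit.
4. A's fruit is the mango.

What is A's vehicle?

With clues 1–4, boat, scooter, and train are impossible for A's vehicle.
That leaves bus.

bus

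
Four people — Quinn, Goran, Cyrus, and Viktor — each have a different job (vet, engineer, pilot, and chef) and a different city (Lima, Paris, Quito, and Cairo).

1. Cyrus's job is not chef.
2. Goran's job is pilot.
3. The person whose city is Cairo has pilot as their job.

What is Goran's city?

Cairo

With clues 1–3, Lima, Paris, and Quito are impossible for Goran's city.
That leaves Cairo.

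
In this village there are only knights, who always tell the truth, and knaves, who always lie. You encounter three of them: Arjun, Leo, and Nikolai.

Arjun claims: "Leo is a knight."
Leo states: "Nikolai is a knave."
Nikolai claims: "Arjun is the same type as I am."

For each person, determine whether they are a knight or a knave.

Consider Arjun. Suppose Arjun is a knave.
Then whichever role Nikolai has, Nikolai's statement has the wrong truth value — contradiction.
So Arjun is a knight.
Consider Leo. Suppose Leo is a knave.
Then Arjun's statement comes out false, contradicting Arjun being a knight.
So Leo is a knight.
Consider Nikolai. Suppose Nikolai is a knight.
Then Leo's statement comes out false, contradicting Leo being a knight.
So Nikolai is a knave.

Arjun: knight, Leo: knight, Nikolai: knave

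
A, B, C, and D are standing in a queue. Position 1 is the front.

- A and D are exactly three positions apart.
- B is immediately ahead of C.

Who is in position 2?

With clue 1, A and D are ruled out for position 2.
With clues 1–2, C is ruled out for position 2.
So position 2 is B.

B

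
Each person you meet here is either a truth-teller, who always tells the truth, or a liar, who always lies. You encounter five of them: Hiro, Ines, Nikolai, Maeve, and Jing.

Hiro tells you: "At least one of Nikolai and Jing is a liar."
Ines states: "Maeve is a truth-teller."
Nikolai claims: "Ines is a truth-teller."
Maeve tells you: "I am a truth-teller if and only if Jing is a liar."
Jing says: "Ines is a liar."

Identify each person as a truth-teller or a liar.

Hiro: truth-teller, Ines: truth-teller, Nikolai: truth-teller, Maeve: truth-teller, Jing: liar

Consider Hiro. Suppose Hiro is a liar.
Then no assignment of the remaining roles makes every statement match its speaker's type — contradiction.
So Hiro is a truth-teller.
Consider Ines. Suppose Ines is a liar.
Then no assignment of the remaining roles makes every statement match its speaker's type — contradiction.
So Ines is a truth-teller.
With that fixed, Nikolai's statement is true, so Nikolai is a truth-teller.
With that fixed, Jing's statement is false, so Jing is a liar.
Consider Maeve. Suppose Maeve is a liar.
Then Ines's statement comes out false, contradicting Ines being a truth-teller.
So Maeve is a truth-teller.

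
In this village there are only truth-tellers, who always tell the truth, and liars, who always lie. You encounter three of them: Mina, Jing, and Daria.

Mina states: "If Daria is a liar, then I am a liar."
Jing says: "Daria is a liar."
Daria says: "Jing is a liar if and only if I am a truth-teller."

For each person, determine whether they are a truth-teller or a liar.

Mina: truth-teller, Jing: liar, Daria: truth-teller

Consider Mina. Suppose Mina is a liar.
Then Mina's own statement would have to be false, but it can't be — contradiction.
So Mina is a truth-teller.
Consider Jing. Suppose Jing is a truth-teller.
Then whichever role Daria has, Daria's statement has the wrong truth value — contradiction.
So Jing is a liar.
Consider Daria. Suppose Daria is a liar.
Then Mina's statement comes out false, contradicting Mina being a truth-teller.
So Daria is a truth-teller.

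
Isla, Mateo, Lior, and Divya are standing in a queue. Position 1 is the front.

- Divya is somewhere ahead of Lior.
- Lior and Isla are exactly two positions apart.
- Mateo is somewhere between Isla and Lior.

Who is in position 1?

Divya

With clue 1, Lior is ruled out for position 1.
With clues 1–3, Isla and Mateo are ruled out for position 1.
So position 1 is Divya.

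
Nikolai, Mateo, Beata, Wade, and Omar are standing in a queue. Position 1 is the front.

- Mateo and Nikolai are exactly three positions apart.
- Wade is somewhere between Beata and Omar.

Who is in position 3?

With clue 1, Mateo and Nikolai are ruled out for position 3.
With clues 1–2, Beata and Omar are ruled out for position 3.
So position 3 is Wade.

Wade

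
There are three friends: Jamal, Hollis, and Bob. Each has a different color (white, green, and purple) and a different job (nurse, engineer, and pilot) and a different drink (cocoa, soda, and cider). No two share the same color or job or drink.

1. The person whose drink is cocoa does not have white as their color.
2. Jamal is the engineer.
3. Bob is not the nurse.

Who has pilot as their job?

Bob

With clues 1–2, Jamal is impossible for the one with job pilot.
With clues 1–3, Hollis is impossible for the one with job pilot.
That leaves Bob.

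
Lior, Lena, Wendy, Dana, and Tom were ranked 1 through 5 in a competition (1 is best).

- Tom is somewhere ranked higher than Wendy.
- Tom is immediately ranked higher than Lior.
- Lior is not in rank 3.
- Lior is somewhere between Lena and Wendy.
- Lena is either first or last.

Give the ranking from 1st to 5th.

From clue 1: Wendy is in {2,3,4,5}.
From clues 1–2: Lior is in {2,3,4}.
From clues 1–3: Lior is in {2,4}.
From clues 1–4: Tom → rank 3, Lior → rank 4, Wendy → rank 5.
From clues 1–5: Lena → rank 1, Dana → rank 2.

Lena, Dana, Tom, Lior, Wendy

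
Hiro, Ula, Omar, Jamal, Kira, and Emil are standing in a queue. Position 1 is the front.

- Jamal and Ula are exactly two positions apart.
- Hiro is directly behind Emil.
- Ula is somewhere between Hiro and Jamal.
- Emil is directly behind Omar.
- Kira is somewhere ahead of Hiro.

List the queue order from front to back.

Jamal, Kira, Ula, Omar, Emil, Hiro

From clues 1–2: Hiro is in {2,3,5,6}.
From clues 1–3: Ula is in {3,4}.
From clues 1–4: Hiro is in {3,6}.
From clues 1–5: Jamal → position 1, Kira → position 2, Ula → position 3, Omar → position 4, Emil → position 5, Hiro → position 6.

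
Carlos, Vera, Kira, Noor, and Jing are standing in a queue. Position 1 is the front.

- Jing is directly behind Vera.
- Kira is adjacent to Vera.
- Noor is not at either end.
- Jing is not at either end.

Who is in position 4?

With clues 1–2, Kira is ruled out for position 4.
With clues 1–3, Carlos and Jing are ruled out for position 4.
With clues 1–4, Vera is ruled out for position 4.
So position 4 is Noor.

Noor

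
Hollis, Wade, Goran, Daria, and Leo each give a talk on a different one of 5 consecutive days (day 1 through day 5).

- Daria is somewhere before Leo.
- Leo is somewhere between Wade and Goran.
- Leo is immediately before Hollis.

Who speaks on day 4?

Hollis

With clues 1–2, Daria is ruled out for day 4.
With clues 1–3, Goran, Leo, and Wade are ruled out for day 4.
So day 4 is Hollis.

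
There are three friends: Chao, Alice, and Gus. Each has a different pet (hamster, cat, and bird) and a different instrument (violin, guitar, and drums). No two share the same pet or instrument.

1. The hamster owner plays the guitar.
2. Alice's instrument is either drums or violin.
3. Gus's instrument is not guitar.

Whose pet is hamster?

With clues 1–2, Alice is impossible for the one with pet hamster.
With clues 1–3, Gus is impossible for the one with pet hamster.
That leaves Chao.

Chao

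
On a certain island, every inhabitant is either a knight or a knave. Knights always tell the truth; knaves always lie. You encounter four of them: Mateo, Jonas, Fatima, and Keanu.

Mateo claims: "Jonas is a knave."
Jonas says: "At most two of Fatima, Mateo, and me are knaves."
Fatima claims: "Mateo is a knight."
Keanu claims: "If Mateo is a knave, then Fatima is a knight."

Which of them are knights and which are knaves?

Consider Mateo. Suppose Mateo is a knight.
Then no assignment of the remaining roles makes every statement match its speaker's type — contradiction.
So Mateo is a knave.
With that fixed, Fatima's statement is false, so Fatima is a knave.
With that fixed, Keanu's statement is false, so Keanu is a knave.
Consider Jonas. Suppose Jonas is a knave.
Then Mateo's statement comes out true, contradicting Mateo being a knave.
So Jonas is a knight.

Mateo: knave, Jonas: knight, Fatima: knave, Keanu: knave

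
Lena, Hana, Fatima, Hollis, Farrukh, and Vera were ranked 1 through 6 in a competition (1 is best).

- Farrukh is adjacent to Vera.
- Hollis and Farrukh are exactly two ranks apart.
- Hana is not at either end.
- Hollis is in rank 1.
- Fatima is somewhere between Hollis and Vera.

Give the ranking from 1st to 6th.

From clues 1–3: Hana is in {2,3,4,5}.
From clues 1–4: Hollis → rank 1, Farrukh → rank 3.
From clues 1–5: Fatima → rank 2, Vera → rank 4, Hana → rank 5, Lena → rank 6.

Hollis, Fatima, Farrukh, Vera, Hana, Lena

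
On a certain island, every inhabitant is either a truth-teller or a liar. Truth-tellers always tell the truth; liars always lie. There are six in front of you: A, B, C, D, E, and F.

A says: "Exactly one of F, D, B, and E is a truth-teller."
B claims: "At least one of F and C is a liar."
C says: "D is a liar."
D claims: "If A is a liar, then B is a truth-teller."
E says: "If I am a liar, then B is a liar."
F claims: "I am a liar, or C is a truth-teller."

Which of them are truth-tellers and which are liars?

A: liar, B: liar, C: truth-teller, D: liar, E: truth-teller, F: truth-teller

Consider A. Suppose A is a truth-teller.
Then no assignment of the remaining roles makes every statement match its speaker's type — contradiction.
So A is a liar.
Consider B. Suppose B is a truth-teller.
Then no assignment of the remaining roles makes every statement match its speaker's type — contradiction.
So B is a liar.
With that fixed, D's statement is false, so D is a liar.
With that fixed, E's statement is true, so E is a truth-teller.
With that fixed, C's statement is true, so C is a truth-teller.
With that fixed, F's statement is true, so F is a truth-teller.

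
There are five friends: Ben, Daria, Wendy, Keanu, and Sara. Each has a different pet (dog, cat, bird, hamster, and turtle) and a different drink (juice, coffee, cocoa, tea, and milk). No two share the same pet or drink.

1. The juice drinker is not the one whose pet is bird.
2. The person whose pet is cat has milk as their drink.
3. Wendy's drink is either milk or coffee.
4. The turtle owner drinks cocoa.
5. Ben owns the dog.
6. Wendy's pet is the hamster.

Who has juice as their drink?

Ben

With clues 1–3, Wendy is impossible for the one with drink juice.
With clues 1–6, Daria, Keanu, and Sara are impossible for the one with drink juice.
That leaves Ben.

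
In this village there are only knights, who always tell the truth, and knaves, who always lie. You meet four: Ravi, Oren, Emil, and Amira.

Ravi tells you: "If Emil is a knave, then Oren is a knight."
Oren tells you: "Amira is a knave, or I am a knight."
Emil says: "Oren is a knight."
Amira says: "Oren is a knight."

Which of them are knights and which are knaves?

Consider Ravi. Suppose Ravi is a knave.
Then no assignment of the remaining roles makes every statement match its speaker's type — contradiction.
So Ravi is a knight.
Consider Oren. Suppose Oren is a knave.
Then no assignment of the remaining roles makes every statement match its speaker's type — contradiction.
So Oren is a knight.
With that fixed, Emil's statement is true, so Emil is a knight.
With that fixed, Amira's statement is true, so Amira is a knight.

Ravi: knight, Oren: knight, Emil: knight, Amira: knight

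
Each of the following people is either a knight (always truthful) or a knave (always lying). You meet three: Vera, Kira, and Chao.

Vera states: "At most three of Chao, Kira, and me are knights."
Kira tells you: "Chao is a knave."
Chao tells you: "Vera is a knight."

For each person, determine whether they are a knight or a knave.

Vera: knight, Kira: knave, Chao: knight

Regardless of anyone's role, Vera's statement is true, so Vera is a knight.
With that fixed, Chao's statement is true, so Chao is a knight.
With that fixed, Kira's statement is false, so Kira is a knave.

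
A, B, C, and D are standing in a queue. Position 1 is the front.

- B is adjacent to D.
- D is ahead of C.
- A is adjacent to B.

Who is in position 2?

B

With clues 1–2, A and C are ruled out for position 2.
With clues 1–3, D is ruled out for position 2.
So position 2 is B.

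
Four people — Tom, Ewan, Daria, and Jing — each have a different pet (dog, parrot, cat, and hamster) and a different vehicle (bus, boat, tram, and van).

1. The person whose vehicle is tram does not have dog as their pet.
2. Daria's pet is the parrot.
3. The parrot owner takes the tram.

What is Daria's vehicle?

tram

With clues 1–3, boat, bus, and van are impossible for Daria's vehicle.
That leaves tram.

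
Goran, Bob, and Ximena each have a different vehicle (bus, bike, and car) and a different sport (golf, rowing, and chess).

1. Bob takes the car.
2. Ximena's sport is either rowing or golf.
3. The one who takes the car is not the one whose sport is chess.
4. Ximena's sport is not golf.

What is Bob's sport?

golf

With clues 1–3, chess is impossible for Bob's sport.
With clues 1–4, rowing is impossible for Bob's sport.
That leaves golf.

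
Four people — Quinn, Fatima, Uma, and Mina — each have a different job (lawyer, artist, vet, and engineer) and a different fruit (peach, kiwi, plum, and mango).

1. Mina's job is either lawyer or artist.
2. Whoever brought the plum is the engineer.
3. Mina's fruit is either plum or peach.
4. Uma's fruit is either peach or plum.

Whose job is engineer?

Clue 1 rules out Mina for the one with job engineer.
With clues 1–4, Fatima and Quinn are impossible for the one with job engineer.
That leaves Uma.

Uma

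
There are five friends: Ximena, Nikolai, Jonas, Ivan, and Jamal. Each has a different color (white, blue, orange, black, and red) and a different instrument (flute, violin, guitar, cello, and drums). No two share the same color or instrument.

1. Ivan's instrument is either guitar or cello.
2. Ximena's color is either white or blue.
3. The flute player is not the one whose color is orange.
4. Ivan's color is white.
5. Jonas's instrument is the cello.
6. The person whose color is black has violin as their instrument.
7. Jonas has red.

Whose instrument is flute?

Ximena

Clue 1 rules out Ivan for the one with instrument flute.
With clues 1–5, Jonas is impossible for the one with instrument flute.
With clues 1–7, Jamal and Nikolai are impossible for the one with instrument flute.
That leaves Ximena.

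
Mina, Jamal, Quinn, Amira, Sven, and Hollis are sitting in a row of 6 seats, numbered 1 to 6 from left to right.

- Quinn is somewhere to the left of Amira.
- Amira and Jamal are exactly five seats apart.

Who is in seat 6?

Amira

With clue 1, Quinn is ruled out for seat 6.
With clues 1–2, Hollis, Jamal, Mina, and Sven are ruled out for seat 6.
So seat 6 is Amira.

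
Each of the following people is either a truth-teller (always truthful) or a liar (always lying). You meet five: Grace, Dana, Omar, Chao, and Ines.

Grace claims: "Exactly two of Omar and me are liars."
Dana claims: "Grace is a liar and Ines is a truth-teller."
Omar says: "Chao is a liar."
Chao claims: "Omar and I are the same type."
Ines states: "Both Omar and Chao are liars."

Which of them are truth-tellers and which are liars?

Grace: liar, Dana: liar, Omar: truth-teller, Chao: liar, Ines: liar

Consider Grace. Suppose Grace is a truth-teller.
Then Grace's own statement would have to be true, but it can't be — contradiction.
So Grace is a liar.
Consider Dana. Suppose Dana is a truth-teller.
Then no assignment of the remaining roles makes every statement match its speaker's type — contradiction.
So Dana is a liar.
Consider Omar. Suppose Omar is a liar.
Then Grace's statement comes out true, contradicting Grace being a liar.
So Omar is a truth-teller.
With that fixed, Ines's statement is false, so Ines is a liar.
Consider Chao. Suppose Chao is a truth-teller.
Then Omar's statement comes out false, contradicting Omar being a truth-teller.
So Chao is a liar.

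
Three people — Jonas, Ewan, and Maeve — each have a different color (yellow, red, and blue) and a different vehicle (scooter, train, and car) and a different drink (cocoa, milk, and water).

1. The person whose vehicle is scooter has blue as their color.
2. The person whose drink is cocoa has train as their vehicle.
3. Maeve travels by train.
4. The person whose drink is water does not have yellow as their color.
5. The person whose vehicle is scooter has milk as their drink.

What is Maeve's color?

yellow

With clues 1–3, blue is impossible for Maeve's color.
With clues 1–5, red is impossible for Maeve's color.
That leaves yellow.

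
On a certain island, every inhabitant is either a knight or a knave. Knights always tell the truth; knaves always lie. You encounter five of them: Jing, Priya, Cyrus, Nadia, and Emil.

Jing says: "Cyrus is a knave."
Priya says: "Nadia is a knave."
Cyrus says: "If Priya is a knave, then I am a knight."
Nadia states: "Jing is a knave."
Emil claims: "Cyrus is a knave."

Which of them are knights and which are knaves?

Jing: knave, Priya: knave, Cyrus: knight, Nadia: knight, Emil: knave

Consider Jing. Suppose Jing is a knight.
Then no assignment of the remaining roles makes every statement match its speaker's type — contradiction.
So Jing is a knave.
With that fixed, Nadia's statement is true, so Nadia is a knight.
With that fixed, Priya's statement is false, so Priya is a knave.
Consider Cyrus. Suppose Cyrus is a knave.
Then Jing's statement comes out true, contradicting Jing being a knave.
So Cyrus is a knight.
With that fixed, Emil's statement is false, so Emil is a knave.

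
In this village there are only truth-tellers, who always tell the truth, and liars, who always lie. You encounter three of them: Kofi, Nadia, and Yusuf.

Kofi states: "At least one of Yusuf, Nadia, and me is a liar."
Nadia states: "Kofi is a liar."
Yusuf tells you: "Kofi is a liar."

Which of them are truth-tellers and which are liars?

Consider Kofi. Suppose Kofi is a liar.
Then Kofi's own statement would have to be false, but it can't be — contradiction.
So Kofi is a truth-teller.
With that fixed, Nadia's statement is false, so Nadia is a liar.
With that fixed, Yusuf's statement is false, so Yusuf is a liar.

Kofi: truth-teller, Nadia: liar, Yusuf: liar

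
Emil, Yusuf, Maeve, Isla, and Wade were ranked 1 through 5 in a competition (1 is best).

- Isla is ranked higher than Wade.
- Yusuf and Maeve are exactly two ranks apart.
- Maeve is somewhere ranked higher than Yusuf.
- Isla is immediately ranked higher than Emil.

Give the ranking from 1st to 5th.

Isla, Emil, Maeve, Wade, Yusuf

From clue 1: Isla is in {1,2,3,4}.
From clues 1–3: Yusuf is in {3,4,5}.
From clues 1–4: Isla → rank 1, Emil → rank 2, Maeve → rank 3, Wade → rank 4, Yusuf → rank 5.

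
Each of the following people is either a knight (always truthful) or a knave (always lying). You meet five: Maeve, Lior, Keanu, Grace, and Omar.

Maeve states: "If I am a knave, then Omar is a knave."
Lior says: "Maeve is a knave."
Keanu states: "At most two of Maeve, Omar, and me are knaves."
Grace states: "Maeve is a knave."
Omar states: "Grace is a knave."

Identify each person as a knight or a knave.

Maeve: knight, Lior: knave, Keanu: knight, Grace: knave, Omar: knight

Consider Maeve. Suppose Maeve is a knave.
Then no assignment of the remaining roles makes every statement match its speaker's type — contradiction.
So Maeve is a knight.
With that fixed, Lior's statement is false, so Lior is a knave.
With that fixed, Keanu's statement is true, so Keanu is a knight.
With that fixed, Grace's statement is false, so Grace is a knave.
With that fixed, Omar's statement is true, so Omar is a knight.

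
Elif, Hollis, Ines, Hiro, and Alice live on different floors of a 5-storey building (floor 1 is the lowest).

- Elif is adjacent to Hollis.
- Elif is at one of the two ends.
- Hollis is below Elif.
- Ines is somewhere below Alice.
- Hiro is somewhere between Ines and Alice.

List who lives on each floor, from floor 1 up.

From clues 1–2: Elif is in {1,5}.
From clues 1–3: Hollis → floor 4, Elif → floor 5.
From clues 1–4: Ines is in {1,2}.
From clues 1–5: Ines → floor 1, Hiro → floor 2, Alice → floor 3.

Ines, Hiro, Alice, Hollis, Elif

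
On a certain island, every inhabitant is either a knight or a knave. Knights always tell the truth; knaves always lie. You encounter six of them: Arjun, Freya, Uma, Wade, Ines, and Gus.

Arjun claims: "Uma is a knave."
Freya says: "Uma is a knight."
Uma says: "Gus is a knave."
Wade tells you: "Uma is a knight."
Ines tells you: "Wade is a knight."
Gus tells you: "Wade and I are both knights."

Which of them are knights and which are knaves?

Consider Arjun. Suppose Arjun is a knight.
Then no assignment of the remaining roles makes every statement match its speaker's type — contradiction.
So Arjun is a knave.
Consider Freya. Suppose Freya is a knave.
Then no assignment of the remaining roles makes every statement match its speaker's type — contradiction.
So Freya is a knight.
Consider Uma. Suppose Uma is a knave.
Then Arjun's statement comes out true, contradicting Arjun being a knave.
So Uma is a knight.
With that fixed, Wade's statement is true, so Wade is a knight.
With that fixed, Ines's statement is true, so Ines is a knight.
Consider Gus. Suppose Gus is a knight.
Then Uma's statement comes out false, contradicting Uma being a knight.
So Gus is a knave.

Arjun: knave, Freya: knight, Uma: knight, Wade: knight, Ines: knight, Gus: knave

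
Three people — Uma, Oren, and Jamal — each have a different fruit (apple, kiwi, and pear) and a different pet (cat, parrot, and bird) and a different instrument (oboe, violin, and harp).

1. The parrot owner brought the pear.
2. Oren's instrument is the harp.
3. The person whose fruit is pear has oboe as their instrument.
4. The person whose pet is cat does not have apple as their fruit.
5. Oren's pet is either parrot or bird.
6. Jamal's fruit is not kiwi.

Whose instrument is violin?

With clues 1–2, Oren is impossible for the one with instrument violin.
With clues 1–6, Jamal is impossible for the one with instrument violin.
That leaves Uma.

Uma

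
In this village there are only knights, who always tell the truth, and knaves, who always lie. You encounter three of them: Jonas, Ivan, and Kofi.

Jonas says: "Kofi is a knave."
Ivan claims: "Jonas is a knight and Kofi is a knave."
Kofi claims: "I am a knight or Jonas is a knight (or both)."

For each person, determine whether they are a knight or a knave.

Jonas: knave, Ivan: knave, Kofi: knight

Consider Jonas. Suppose Jonas is a knight.
Then no assignment of the remaining roles makes every statement match its speaker's type — contradiction.
So Jonas is a knave.
With that fixed, Ivan's statement is false, so Ivan is a knave.
Consider Kofi. Suppose Kofi is a knave.
Then Jonas's statement comes out true, contradicting Jonas being a knave.
So Kofi is a knight.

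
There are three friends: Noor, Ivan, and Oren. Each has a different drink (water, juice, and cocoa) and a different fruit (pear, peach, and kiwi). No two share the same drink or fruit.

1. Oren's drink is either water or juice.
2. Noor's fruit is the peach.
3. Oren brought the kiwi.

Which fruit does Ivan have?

With clues 1–2, peach is impossible for Ivan's fruit.
With clues 1–3, kiwi is impossible for Ivan's fruit.
That leaves pear.

pear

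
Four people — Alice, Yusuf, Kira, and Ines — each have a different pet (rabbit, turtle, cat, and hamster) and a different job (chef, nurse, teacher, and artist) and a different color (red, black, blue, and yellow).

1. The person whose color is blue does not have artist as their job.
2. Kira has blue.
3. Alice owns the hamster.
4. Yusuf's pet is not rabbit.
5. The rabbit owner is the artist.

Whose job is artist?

Ines

With clues 1–2, Kira is impossible for the one with job artist.
With clues 1–5, Alice and Yusuf are impossible for the one with job artist.
That leaves Ines.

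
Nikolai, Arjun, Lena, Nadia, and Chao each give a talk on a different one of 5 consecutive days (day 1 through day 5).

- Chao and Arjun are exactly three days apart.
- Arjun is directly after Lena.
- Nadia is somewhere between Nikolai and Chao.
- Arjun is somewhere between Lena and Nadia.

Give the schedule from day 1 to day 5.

From clue 1: Arjun is in {1,2,4,5}.
From clues 1–2: Arjun is in {2,4,5}.
From clues 1–3: Nikolai is in {3,5}.
From clues 1–4: Lena → day 1, Arjun → day 2, Nikolai → day 3, Nadia → day 4, Chao → day 5.

Lena, Arjun, Nikolai, Nadia, Chao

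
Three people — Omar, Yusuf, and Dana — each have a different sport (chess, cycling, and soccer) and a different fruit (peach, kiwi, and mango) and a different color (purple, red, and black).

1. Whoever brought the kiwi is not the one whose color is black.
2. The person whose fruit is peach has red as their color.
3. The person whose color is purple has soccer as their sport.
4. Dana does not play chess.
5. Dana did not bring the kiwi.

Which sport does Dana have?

With clues 1–4, chess is impossible for Dana's sport.
With clues 1–5, soccer is impossible for Dana's sport.
That leaves cycling.

cycling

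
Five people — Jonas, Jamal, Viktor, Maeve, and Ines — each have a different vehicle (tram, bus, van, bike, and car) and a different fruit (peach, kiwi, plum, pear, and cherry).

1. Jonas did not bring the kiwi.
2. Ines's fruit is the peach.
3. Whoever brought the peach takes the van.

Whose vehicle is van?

Ines

With clues 1–3, Jamal, Jonas, Maeve, and Viktor are impossible for the one with vehicle van.
That leaves Ines.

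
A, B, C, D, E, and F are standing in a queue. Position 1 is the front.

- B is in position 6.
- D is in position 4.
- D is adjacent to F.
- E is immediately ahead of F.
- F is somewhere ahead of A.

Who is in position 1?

C

With clue 1, B is ruled out for position 1.
With clues 1–2, D is ruled out for position 1.
With clues 1–3, F is ruled out for position 1.
With clues 1–4, E is ruled out for position 1.
With clues 1–5, A is ruled out for position 1.
So position 1 is C.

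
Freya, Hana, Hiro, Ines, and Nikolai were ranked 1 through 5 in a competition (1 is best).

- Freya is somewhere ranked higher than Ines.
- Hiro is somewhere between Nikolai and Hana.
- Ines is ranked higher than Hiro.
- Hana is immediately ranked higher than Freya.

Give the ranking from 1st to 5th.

From clue 1: Freya is in {1,2,3,4}.
From clues 1–2: Hiro is in {2,3,4}.
From clues 1–3: Hiro → rank 4.
From clues 1–4: Hana → rank 1, Freya → rank 2, Ines → rank 3, Nikolai → rank 5.

Hana, Freya, Ines, Hiro, Nikolai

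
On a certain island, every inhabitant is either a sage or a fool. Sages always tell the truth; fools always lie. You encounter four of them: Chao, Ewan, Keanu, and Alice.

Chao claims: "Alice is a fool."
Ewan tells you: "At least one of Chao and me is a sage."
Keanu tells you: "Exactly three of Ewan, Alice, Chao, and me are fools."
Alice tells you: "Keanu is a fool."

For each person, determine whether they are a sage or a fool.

Consider Chao. Suppose Chao is a sage.
Then no assignment of the remaining roles makes every statement match its speaker's type — contradiction.
So Chao is a fool.
Consider Ewan. Suppose Ewan is a fool.
Then no assignment of the remaining roles makes every statement match its speaker's type — contradiction.
So Ewan is a sage.
Consider Keanu. Suppose Keanu is a sage.
Then Keanu's own statement would have to be true, but it can't be — contradiction.
So Keanu is a fool.
With that fixed, Alice's statement is true, so Alice is a sage.

Chao: fool, Ewan: sage, Keanu: fool, Alice: sage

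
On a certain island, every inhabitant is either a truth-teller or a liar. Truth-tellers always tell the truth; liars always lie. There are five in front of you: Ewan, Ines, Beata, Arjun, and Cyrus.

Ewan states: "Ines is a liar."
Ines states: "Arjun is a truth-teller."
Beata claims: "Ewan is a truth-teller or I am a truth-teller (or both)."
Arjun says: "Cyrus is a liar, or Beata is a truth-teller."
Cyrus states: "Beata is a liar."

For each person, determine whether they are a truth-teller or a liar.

Consider Ewan. Suppose Ewan is a truth-teller.
Then no assignment of the remaining roles makes every statement match its speaker's type — contradiction.
So Ewan is a liar.
Consider Ines. Suppose Ines is a liar.
Then Ewan's statement comes out true, contradicting Ewan being a liar.
So Ines is a truth-teller.
Consider Beata. Suppose Beata is a liar.
Then no assignment of the remaining roles makes every statement match its speaker's type — contradiction.
So Beata is a truth-teller.
With that fixed, Arjun's statement is true, so Arjun is a truth-teller.
With that fixed, Cyrus's statement is false, so Cyrus is a liar.

Ewan: liar, Ines: truth-teller, Beata: truth-teller, Arjun: truth-teller, Cyrus: liar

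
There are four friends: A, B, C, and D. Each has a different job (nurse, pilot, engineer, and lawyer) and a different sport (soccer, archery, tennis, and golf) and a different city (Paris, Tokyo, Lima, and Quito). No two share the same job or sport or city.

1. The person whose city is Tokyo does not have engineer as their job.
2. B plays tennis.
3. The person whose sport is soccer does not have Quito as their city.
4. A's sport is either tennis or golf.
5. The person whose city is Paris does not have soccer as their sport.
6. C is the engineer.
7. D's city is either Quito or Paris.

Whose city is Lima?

C

With clues 1–7, A, B, and D are impossible for the one with city Lima.
That leaves C.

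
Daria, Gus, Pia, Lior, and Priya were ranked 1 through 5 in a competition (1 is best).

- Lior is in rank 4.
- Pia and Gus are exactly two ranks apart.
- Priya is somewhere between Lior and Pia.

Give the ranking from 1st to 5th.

From clue 1: Lior → rank 4.
From clues 1–2: Daria is in {1,2,5}.
From clues 1–3: Pia → rank 1, Priya → rank 2, Gus → rank 3, Daria → rank 5.

Pia, Priya, Gus, Lior, Daria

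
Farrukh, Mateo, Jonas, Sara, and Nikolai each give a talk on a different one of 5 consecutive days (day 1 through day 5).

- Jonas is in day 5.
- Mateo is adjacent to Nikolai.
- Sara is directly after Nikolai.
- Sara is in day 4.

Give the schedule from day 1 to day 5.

Farrukh, Mateo, Nikolai, Sara, Jonas

From clue 1: Jonas → day 5.
From clues 1–2: Farrukh is in {1,2,3,4}.
From clues 1–3: Farrukh is in {1,4}.
From clues 1–4: Farrukh → day 1, Mateo → day 2, Nikolai → day 3, Sara → day 4.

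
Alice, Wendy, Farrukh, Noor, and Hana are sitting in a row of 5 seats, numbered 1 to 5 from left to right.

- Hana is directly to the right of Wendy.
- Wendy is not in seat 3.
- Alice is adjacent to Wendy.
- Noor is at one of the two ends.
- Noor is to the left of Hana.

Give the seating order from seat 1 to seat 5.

From clue 1: Wendy is in {1,2,3,4}.
From clues 1–2: Wendy is in {1,2,4}.
From clues 1–3: Alice is in {1,3}.
From clues 1–5: Noor → seat 1, Farrukh → seat 2, Alice → seat 3, Wendy → seat 4, Hana → seat 5.

Noor, Farrukh, Alice, Wendy, Hana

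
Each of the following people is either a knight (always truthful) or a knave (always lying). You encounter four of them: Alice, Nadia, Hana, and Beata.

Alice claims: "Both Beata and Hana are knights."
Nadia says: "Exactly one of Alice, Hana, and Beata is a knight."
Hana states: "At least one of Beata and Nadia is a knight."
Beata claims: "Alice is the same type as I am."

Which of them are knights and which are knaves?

Alice: knight, Nadia: knave, Hana: knight, Beata: knight

Consider Alice. Suppose Alice is a knave.
Then whichever role Beata has, Beata's statement has the wrong truth value — contradiction.
So Alice is a knight.
Consider Nadia. Suppose Nadia is a knight.
Then no assignment of the remaining roles makes every statement match its speaker's type — contradiction.
So Nadia is a knave.
Consider Hana. Suppose Hana is a knave.
Then Alice's statement comes out false, contradicting Alice being a knight.
So Hana is a knight.
Consider Beata. Suppose Beata is a knave.
Then Alice's statement comes out false, contradicting Alice being a knight.
So Beata is a knight.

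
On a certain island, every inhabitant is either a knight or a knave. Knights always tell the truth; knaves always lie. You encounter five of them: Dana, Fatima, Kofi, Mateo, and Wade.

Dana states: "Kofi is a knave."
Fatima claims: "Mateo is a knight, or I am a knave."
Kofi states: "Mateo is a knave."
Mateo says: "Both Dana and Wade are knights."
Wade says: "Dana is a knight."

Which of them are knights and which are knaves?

Consider Dana. Suppose Dana is a knave.
Then no assignment of the remaining roles makes every statement match its speaker's type — contradiction.
So Dana is a knight.
With that fixed, Wade's statement is true, so Wade is a knight.
With that fixed, Mateo's statement is true, so Mateo is a knight.
With that fixed, Fatima's statement is true, so Fatima is a knight.
With that fixed, Kofi's statement is false, so Kofi is a knave.

Dana: knight, Fatima: knight, Kofi: knave, Mateo: knight, Wade: knight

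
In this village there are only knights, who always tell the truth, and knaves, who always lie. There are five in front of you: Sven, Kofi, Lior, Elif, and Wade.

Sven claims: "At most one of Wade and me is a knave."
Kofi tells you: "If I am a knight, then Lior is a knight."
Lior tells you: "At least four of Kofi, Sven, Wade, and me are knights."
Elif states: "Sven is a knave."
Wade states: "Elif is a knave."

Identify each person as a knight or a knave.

Sven: knight, Kofi: knight, Lior: knight, Elif: knave, Wade: knight

Consider Sven. Suppose Sven is a knave.
Then no assignment of the remaining roles makes every statement match its speaker's type — contradiction.
So Sven is a knight.
With that fixed, Elif's statement is false, so Elif is a knave.
With that fixed, Wade's statement is true, so Wade is a knight.
Consider Kofi. Suppose Kofi is a knave.
Then Kofi's own statement would have to be false, but it can't be — contradiction.
So Kofi is a knight.
Consider Lior. Suppose Lior is a knave.
Then Kofi's statement comes out false, contradicting Kofi being a knight.
So Lior is a knight.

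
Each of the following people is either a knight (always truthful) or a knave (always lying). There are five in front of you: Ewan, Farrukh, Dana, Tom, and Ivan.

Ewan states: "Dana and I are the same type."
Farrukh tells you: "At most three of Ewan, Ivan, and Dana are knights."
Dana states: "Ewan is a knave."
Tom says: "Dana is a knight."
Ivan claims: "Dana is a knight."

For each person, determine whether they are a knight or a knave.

Regardless of anyone's role, Farrukh's statement is true, so Farrukh is a knight.
Consider Ewan. Suppose Ewan is a knight.
Then no assignment of the remaining roles makes every statement match its speaker's type — contradiction.
So Ewan is a knave.
With that fixed, Dana's statement is true, so Dana is a knight.
With that fixed, Tom's statement is true, so Tom is a knight.
With that fixed, Ivan's statement is true, so Ivan is a knight.

Ewan: knave, Farrukh: knight, Dana: knight, Tom: knight, Ivan: knight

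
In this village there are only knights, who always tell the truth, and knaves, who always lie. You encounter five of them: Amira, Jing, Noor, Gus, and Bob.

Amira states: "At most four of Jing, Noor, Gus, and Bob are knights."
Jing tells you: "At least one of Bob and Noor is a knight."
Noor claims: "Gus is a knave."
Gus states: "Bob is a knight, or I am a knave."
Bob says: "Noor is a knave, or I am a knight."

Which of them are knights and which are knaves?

Regardless of anyone's role, Amira's statement is true, so Amira is a knight.
Consider Jing. Suppose Jing is a knave.
Then no assignment of the remaining roles makes every statement match its speaker's type — contradiction.
So Jing is a knight.
Consider Noor. Suppose Noor is a knight.
Then no assignment of the remaining roles makes every statement match its speaker's type — contradiction.
So Noor is a knave.
With that fixed, Bob's statement is true, so Bob is a knight.
With that fixed, Gus's statement is true, so Gus is a knight.

Amira: knight, Jing: knight, Noor: knave, Gus: knight, Bob: knight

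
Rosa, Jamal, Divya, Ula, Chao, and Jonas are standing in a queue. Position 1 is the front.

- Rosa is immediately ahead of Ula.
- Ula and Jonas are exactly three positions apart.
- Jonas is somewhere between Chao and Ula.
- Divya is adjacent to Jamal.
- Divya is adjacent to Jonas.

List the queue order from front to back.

From clue 1: Rosa is in {1,2,3,4,5}.
From clues 1–3: Rosa is in {1,4,5}.
From clues 1–4: Rosa → position 1, Ula → position 2, Jonas → position 5, Chao → position 6.
From clues 1–5: Jamal → position 3, Divya → position 4.

Rosa, Ula, Jamal, Divya, Jonas, Chao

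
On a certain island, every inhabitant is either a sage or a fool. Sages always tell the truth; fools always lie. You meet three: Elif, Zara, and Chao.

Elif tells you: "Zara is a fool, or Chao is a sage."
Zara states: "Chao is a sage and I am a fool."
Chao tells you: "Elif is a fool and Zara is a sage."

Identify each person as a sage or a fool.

Consider Elif. Suppose Elif is a fool.
Then no assignment of the remaining roles makes every statement match its speaker's type — contradiction.
So Elif is a sage.
With that fixed, Chao's statement is false, so Chao is a fool.
With that fixed, Zara's statement is false, so Zara is a fool.

Elif: sage, Zara: fool, Chao: fool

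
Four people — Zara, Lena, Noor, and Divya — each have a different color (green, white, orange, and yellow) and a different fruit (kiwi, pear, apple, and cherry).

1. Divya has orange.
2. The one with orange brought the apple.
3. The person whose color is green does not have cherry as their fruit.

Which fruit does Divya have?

With clues 1–2, cherry, kiwi, and pear are impossible for Divya's fruit.
That leaves apple.

apple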